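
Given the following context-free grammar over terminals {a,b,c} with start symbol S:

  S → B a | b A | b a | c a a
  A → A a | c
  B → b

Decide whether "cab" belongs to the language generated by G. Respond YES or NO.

Convert to CNF:
  S -> B T0 | T1 A | T1 T0 | T2 X3
  A -> A T0 | c
  B -> b
  T0 -> a
  T1 -> b
  T2 -> c
  X3 -> T0 T0

Fill CYK table bottom-up:
  cell(0,0) c: {A,T2}  orig:{A}
  cell(1,1) a: {T0}  orig:{}
  cell(2,2) b: {B,T1}  orig:{B}
  cell(0,1) ca: {A}
  cell(1,2) ab: ∅
  cell(0,2) cab: ∅

S ∉ T[0,2] ⇒ NO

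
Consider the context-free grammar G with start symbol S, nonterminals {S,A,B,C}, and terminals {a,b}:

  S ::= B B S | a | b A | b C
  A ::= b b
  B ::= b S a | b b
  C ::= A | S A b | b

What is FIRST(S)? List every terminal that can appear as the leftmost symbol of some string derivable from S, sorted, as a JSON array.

FIRST sets, iterate to fixpoint:
round 1:
  A via A→b b: +{b}
  B via B→b S a: +{b}
  C via C→A: +{b}
  S via S→B B S: +{b}
  S via S→a: +{a}
  FIRST(S)={a,b}  FIRST(A)={b}  FIRST(B)={b}  FIRST(C)={b}
round 2:
  C via C→S A b: +{a}
  FIRST(S)={a,b}  FIRST(A)={b}  FIRST(B)={b}  FIRST(C)={a,b}
round 3: — fixpoint
  FIRST(S)={a,b}  FIRST(A)={b}  FIRST(B)={b}  FIRST(C)={a,b}

FIRST(S) = ["a", "b"]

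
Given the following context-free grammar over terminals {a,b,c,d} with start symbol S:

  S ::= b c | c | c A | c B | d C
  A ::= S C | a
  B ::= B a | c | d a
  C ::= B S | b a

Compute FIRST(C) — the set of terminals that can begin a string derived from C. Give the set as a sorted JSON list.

FIRST iteration:
round 1:
  A via A→a: +{a}
  B via B→c: +{c}
  B via B→d a: +{d}
  C via C→B S: +{c,d}
  C via C→b a: +{b}
  S via S→b c: +{b}
  S via S→c: +{c}
  S via S→d C: +{d}
  FIRST(S)={b,c,d}  FIRST(A)={a}  FIRST(B)={c,d}  FIRST(C)={b,c,d}
round 2:
  A via A→S C: +{b,c,d}
  FIRST(S)={b,c,d}  FIRST(A)={a,b,c,d}  FIRST(B)={c,d}  FIRST(C)={b,c,d}
round 3: (stable)
  FIRST(S)={b,c,d}  FIRST(A)={a,b,c,d}  FIRST(B)={c,d}  FIRST(C)={b,c,d}

FIRST(C) = ["b", "c", "d"]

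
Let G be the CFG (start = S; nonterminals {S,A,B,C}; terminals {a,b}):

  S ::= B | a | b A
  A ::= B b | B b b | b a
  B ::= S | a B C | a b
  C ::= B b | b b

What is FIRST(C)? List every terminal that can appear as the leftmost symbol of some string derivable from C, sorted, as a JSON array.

FIRST sets, iterate to fixpoint:
[1]
  A via A→b a: +{b}
  B via B→a B C: +{a}
  C via C→B b: +{a}
  C via C→b b: +{b}
  S via S→B: +{a}
  S via S→b A: +{b}
  S: {a,b}  A: {b}  B: {a}  C: {a,b}
[2]
  A via A→B b: +{a}
  B via B→S: +{b}
  S: {a,b}  A: {a,b}  B: {a,b}  C: {a,b}
[3] done
  S: {a,b}  A: {a,b}  B: {a,b}  C: {a,b}

FIRST(C) = ["a", "b"]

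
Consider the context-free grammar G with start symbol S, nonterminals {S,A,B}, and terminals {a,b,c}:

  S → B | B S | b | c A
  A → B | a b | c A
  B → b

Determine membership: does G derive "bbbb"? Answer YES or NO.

Convert to CNF:
  S -> B S | T2 A | b
  A -> T0 T1 | T2 A | b
  B -> b
  T0 -> a
  T1 -> b
  T2 -> c

Fill CYK table bottom-up:
  [0..0]={A,B,S,T1}  "b"  orig:{A,B,S}
  [1..1]={A,B,S,T1}  "b"  orig:{A,B,S}
  [2..2]={A,B,S,T1}  "b"  orig:{A,B,S}
  [3..3]={A,B,S,T1}  "b"  orig:{A,B,S}
  [0..1]={S}  "bb"
  [1..2]={S}  "bb"
  [2..3]={S}  "bb"
  [0..2]={S}  "bbb"
  [1..3]={S}  "bbb"
  [0..3]={S}  "bbbb"

S ∈ T[0,3] ⇒ YES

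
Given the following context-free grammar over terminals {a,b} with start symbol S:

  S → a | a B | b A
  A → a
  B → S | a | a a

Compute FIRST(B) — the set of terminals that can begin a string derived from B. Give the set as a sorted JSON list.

Compute FIRST by fixpoint:
iter 1:
  A via A→a: +{a}
  B via B→a: +{a}
  S via S→a: +{a}
  S via S→b A: +{b}
  S: {a,b}  A: {a}  B: {a}
iter 2:
  B via B→S: +{b}
  S: {a,b}  A: {a}  B: {a,b}
iter 3: (no change)
  S: {a,b}  A: {a}  B: {a,b}

FIRST(B) = ["a", "b"]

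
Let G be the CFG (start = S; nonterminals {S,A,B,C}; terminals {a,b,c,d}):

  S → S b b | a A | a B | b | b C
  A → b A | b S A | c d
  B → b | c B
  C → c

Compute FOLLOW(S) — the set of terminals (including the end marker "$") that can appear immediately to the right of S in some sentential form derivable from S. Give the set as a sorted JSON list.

FIRST sets, iterate to fixpoint:
pass 1:
  A via A→b A: +{b}
  A via A→c d: +{c}
  B via B→b: +{b}
  B via B→c B: +{c}
  C via C→c: +{c}
  S via S→a A: +{a}
  S via S→b: +{b}
  FIRST(S)={a,b}  FIRST(A)={b,c}  FIRST(B)={b,c}  FIRST(C)={c}
pass 2: — fixpoint
  FIRST(S)={a,b}  FIRST(A)={b,c}  FIRST(B)={b,c}  FIRST(C)={c}

FOLLOW iteration:
seed FOLLOW(S) with $
pass 1:
  A→b S A: FOLLOW(S) ⊇ FIRST(A) = {b,c}; new: +{b,c}
  S→a A: FOLLOW(A) ⊇ FOLLOW(S) ⊇ {$,b,c}; new: +{$,b,c}
  S→a B: FOLLOW(B) ⊇ FOLLOW(S) ⊇ {$,b,c}; new: +{$,b,c}
  S→b C: FOLLOW(C) ⊇ FOLLOW(S) ⊇ {$,b,c}; new: +{$,b,c}
  FOLLOW(S)={$,b,c}  FOLLOW(A)={$,b,c}  FOLLOW(B)={$,b,c}  FOLLOW(C)={$,b,c}
pass 2: (stable)
  FOLLOW(S)={$,b,c}  FOLLOW(A)={$,b,c}  FOLLOW(B)={$,b,c}  FOLLOW(C)={$,b,c}

FOLLOW(S) = ["$", "b", "c"]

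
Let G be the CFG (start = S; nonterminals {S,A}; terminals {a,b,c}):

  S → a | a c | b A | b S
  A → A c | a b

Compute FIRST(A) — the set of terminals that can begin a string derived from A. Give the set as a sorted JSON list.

FIRST sets, iterate to fixpoint:
round 1:
  A via A→a b: +{a}
  S via S→a: +{a}
  S via S→b A: +{b}
  S: {a,b}  A: {a}
round 2: — fixpoint
  S: {a,b}  A: {a}

FIRST(A) = ["a"]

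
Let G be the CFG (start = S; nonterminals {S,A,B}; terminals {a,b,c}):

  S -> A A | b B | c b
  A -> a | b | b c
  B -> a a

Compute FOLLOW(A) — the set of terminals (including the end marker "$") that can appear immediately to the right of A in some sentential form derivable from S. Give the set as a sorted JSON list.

FIRST iteration:
round 1:
  A via A→a: +{a}
  A via A→b: +{b}
  B via B→a a: +{a}
  S via S→A A: +{a,b}
  S via S→c b: +{c}
  S: {a,b,c}  A: {a,b}  B: {a}
round 2: done
  S: {a,b,c}  A: {a,b}  B: {a}

Compute FOLLOW by fixpoint:
seed FOLLOW(S) with $
pass 1:
  S→A A: FOLLOW(A) ⊇ FIRST(A) = {a,b}; new: +{a,b}
  S→A A: FOLLOW(A) ⊇ FOLLOW(S) ⊇ {$}; new: +{$}
  S→b B: FOLLOW(B) ⊇ FOLLOW(S) ⊇ {$}; new: +{$}
  S: {$}  A: {$,a,b}  B: {$}
pass 2: (no change)
  S: {$}  A: {$,a,b}  B: {$}

FOLLOW(A) = ["$", "a", "b"]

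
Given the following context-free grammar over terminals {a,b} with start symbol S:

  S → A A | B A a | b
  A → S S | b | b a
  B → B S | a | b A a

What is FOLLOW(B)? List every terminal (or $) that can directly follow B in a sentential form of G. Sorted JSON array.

FIRST sets, iterate to fixpoint:
[1]
  A via A→b: +{b}
  B via B→a: +{a}
  B via B→b A a: +{b}
  S via S→A A: +{b}
  S via S→B A a: +{a}
  FIRST[S]={a,b}  FIRST[A]={b}  FIRST[B]={a,b}
[2]
  A via A→S S: +{a}
  FIRST[S]={a,b}  FIRST[A]={a,b}  FIRST[B]={a,b}
[3] (no change)
  FIRST[S]={a,b}  FIRST[A]={a,b}  FIRST[B]={a,b}

FOLLOW sets:
FOLLOW(S) := {$}
round 1:
  A→S S: FOLLOW(S) ⊇ FIRST(S) = {a,b}; new: +{a,b}
  B→B S: FOLLOW(B) ⊇ FIRST(S) = {a,b}; new: +{a,b}
  B→b A a: FOLLOW(A) ⊇ FIRST(a) = {a}; new: +{a}
  S→A A: FOLLOW(A) ⊇ FIRST(A) = {a,b}; new: +{b}
  S→A A: FOLLOW(A) ⊇ FOLLOW(S) ⊇ {$,a,b}; new: +{$}
  FOLLOW(S)={$,a,b}  FOLLOW(A)={$,a,b}  FOLLOW(B)={a,b}
round 2: — fixpoint
  FOLLOW(S)={$,a,b}  FOLLOW(A)={$,a,b}  FOLLOW(B)={a,b}

FOLLOW(B) = ["a", "b"]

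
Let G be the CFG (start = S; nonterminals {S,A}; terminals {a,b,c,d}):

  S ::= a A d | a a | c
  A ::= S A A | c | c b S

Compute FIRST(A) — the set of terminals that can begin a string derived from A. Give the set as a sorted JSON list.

FIRST iteration:
pass 1:
  A via A→c: +{c}
  S via S→a A d: +{a}
  S via S→c: +{c}
  FIRST[S]={a,c}  FIRST[A]={c}
pass 2:
  A via A→S A A: +{a}
  FIRST[S]={a,c}  FIRST[A]={a,c}
pass 3: — fixpoint
  FIRST[S]={a,c}  FIRST[A]={a,c}

FIRST(A) = ["a", "c"]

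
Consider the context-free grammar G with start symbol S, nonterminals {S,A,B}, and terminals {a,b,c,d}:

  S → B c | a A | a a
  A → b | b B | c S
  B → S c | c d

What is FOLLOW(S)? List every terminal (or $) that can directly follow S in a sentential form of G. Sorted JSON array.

FIRST iteration:
pass 1:
  A via A→b: +{b}
  A via A→c S: +{c}
  B via B→c d: +{c}
  S via S→B c: +{c}
  S via S→a A: +{a}
  S: {a,c}  A: {b,c}  B: {c}
pass 2:
  B via B→S c: +{a}
  S: {a,c}  A: {b,c}  B: {a,c}
pass 3: — fixpoint
  S: {a,c}  A: {b,c}  B: {a,c}

FOLLOW iteration:
initialize: $ ∈ FOLLOW(S)
iter 1:
  B→S c: FOLLOW(S) ⊇ FIRST(c) = {c}; new: +{c}
  S→B c: FOLLOW(B) ⊇ FIRST(c) = {c}; new: +{c}
  S→a A: FOLLOW(A) ⊇ FOLLOW(S) ⊇ {$,c}; new: +{$,c}
  FOLLOW[S]={$,c}  FOLLOW[A]={$,c}  FOLLOW[B]={c}
iter 2:
  A→b B: FOLLOW(B) ⊇ FOLLOW(A) ⊇ {$,c}; new: +{$}
  FOLLOW[S]={$,c}  FOLLOW[A]={$,c}  FOLLOW[B]={$,c}
iter 3: (no change)
  FOLLOW[S]={$,c}  FOLLOW[A]={$,c}  FOLLOW[B]={$,c}

FOLLOW(S) = ["$", "c"]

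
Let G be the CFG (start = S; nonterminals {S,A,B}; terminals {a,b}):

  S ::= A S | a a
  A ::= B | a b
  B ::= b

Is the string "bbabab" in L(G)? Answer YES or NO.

CNF form of G:
  S -> A S | T0 T0
  A -> T0 T1 | b
  B -> b
  T0 -> a
  T1 -> b

CYK fill:
  cell(0,0) b: {A,B,T1}  orig:{A,B}
  cell(1,1) b: {A,B,T1}  orig:{A,B}
  cell(2,2) a: {T0}  orig:{}
  cell(3,3) b: {A,B,T1}  orig:{A,B}
  cell(4,4) a: {T0}  orig:{}
  cell(5,5) b: {A,B,T1}  orig:{A,B}
  cell(0,1) bb: ∅
  cell(1,2) ba: ∅
  cell(2,3) ab: {A}
  cell(3,4) ba: ∅
  cell(4,5) ab: {A}
  cell(0,2) bba: ∅
  cell(1,3) bab: ∅
  cell(2,4) aba: ∅
  cell(3,5) bab: ∅
  cell(0,3) bbab: ∅
  cell(1,4) baba: ∅
  cell(2,5) abab: ∅
  cell(0,4) bbaba: ∅
  cell(1,5) babab: ∅
  cell(0,5) bbabab: ∅

S ∉ T[0,5] ⇒ NO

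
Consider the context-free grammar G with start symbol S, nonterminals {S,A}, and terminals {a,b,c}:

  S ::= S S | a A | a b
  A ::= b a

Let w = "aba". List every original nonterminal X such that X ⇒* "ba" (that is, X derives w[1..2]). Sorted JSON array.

Convert to CNF:
  S -> S S | T1 A | T1 T0
  A -> T0 T1
  T0 -> b
  T1 -> a

CYK table (by increasing span) (cells [i..j] with 1 ≤ i ≤ j ≤ 2 only):
  T[1,1] 'b' = {T0}  orig:{}
  T[2,2] 'a' = {T1}  orig:{}
  T[1,2] 'ba' = {A}

Original NTs in T[1,2] deriving "ba": ["A"]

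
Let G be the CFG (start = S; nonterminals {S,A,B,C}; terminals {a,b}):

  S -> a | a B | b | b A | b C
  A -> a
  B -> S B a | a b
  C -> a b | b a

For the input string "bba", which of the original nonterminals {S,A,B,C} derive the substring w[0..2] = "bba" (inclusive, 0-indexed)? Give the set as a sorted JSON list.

CNF form of G:
  S -> T0 B | T1 A | T1 C | a | b
  A -> a
  B -> S X2 | T0 T1
  C -> T0 T1 | T1 T0
  T0 -> a
  T1 -> b
  X2 -> B T0

CYK fill, restricted to cells inside w[0..2]:
  cell(0,0) b: {S,T1}  orig:{S}
  cell(1,1) b: {S,T1}  orig:{S}
  cell(2,2) a: {A,S,T0}  orig:{A,S}
  cell(0,1) bb: ∅
  cell(1,2) ba: {C,S}
  cell(0,2) bba: {S}

Original NTs in T[0,2] deriving "bba": ["S"]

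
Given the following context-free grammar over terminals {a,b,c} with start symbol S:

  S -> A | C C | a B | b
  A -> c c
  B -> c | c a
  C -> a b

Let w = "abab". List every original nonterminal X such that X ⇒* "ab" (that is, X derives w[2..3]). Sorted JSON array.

Convert to CNF:
  S -> C C | T0 T0 | T1 B | b
  A -> T0 T0
  B -> T0 T1 | c
  C -> T1 T2
  T0 -> c
  T1 -> a
  T2 -> b

Fill CYK table bottom-up, restricted to cells inside w[2..3]:
  cell(2,2) a: {T1}  orig:{}
  cell(3,3) b: {S,T2}  orig:{S}
  cell(2,3) ab: {C}

Original NTs in T[2,3] deriving "ab": ["C"]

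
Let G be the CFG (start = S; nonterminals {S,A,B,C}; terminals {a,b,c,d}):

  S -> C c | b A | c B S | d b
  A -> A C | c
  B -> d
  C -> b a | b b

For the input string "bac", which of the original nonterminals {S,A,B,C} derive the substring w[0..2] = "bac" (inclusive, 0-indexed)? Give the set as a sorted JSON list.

Convert to CNF:
  S -> C T2 | T0 A | T2 X4 | T3 T0
  A -> A C | c
  B -> d
  C -> T0 T0 | T0 T1
  T0 -> b
  T1 -> a
  T2 -> c
  T3 -> d
  X4 -> B S

Fill CYK table bottom-up — only the sub-triangle for w[0..2]:
  cell(0,0) b: {T0}  orig:{}
  cell(1,1) a: {T1}  orig:{}
  cell(2,2) c: {A,T2}  orig:{A}
  cell(0,1) ba: {C}
  cell(1,2) ac: ∅
  cell(0,2) bac: {S}

Original NTs in T[0,2] deriving "bac": ["S"]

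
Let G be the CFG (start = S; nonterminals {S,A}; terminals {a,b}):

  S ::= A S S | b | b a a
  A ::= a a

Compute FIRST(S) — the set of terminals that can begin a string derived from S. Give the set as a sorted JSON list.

Compute FIRST by fixpoint:
round 1:
  A via A→a a: +{a}
  S via S→A S S: +{a}
  S via S→b: +{b}
  FIRST[S]={a,b}  FIRST[A]={a}
round 2: (stable)
  FIRST[S]={a,b}  FIRST[A]={a}

FIRST(S) = ["a", "b"]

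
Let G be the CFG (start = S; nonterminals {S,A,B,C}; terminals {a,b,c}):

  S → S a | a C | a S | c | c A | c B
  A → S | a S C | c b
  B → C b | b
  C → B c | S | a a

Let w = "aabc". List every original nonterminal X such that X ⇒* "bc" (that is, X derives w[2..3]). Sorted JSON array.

Convert to CNF:
  S -> S T0 | T0 C | T0 S | T1 A | T1 B | c
  A -> S T0 | T0 C | T0 S | T0 X3 | T1 A | T1 B | T1 T2 | c
  B -> C T2 | b
  C -> B T1 | S T0 | T0 C | T0 S | T0 T0 | T1 A | T1 B | c
  T0 -> a
  T1 -> c
  T2 -> b
  X3 -> S C

CYK fill, restricted to cells inside w[2..3]:
  T[2,2] 'b' = {B,T2}  orig:{B}
  T[3,3] 'c' = {A,C,S,T1}  orig:{A,C,S}
  T[2,3] 'bc' = {C}

Original NTs in T[2,3] deriving "bc": ["C"]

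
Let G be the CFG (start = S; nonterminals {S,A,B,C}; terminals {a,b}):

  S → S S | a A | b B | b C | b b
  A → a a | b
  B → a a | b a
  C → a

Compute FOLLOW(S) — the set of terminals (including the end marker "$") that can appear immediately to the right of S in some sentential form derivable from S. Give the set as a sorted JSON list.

FIRST sets, iterate to fixpoint:
[1]
  A via A→a a: +{a}
  A via A→b: +{b}
  B via B→a a: +{a}
  B via B→b a: +{b}
  C via C→a: +{a}
  S via S→a A: +{a}
  S via S→b B: +{b}
  FIRST[S]={a,b}  FIRST[A]={a,b}  FIRST[B]={a,b}  FIRST[C]={a}
[2] done
  FIRST[S]={a,b}  FIRST[A]={a,b}  FIRST[B]={a,b}  FIRST[C]={a}

Compute FOLLOW by fixpoint:
seed FOLLOW(S) with $
iter 1:
  S→S S: FOLLOW(S) ⊇ FIRST(S) = {a,b}; new: +{a,b}
  S→a A: FOLLOW(A) ⊇ FOLLOW(S) ⊇ {$,a,b}; new: +{$,a,b}
  S→b B: FOLLOW(B) ⊇ FOLLOW(S) ⊇ {$,a,b}; new: +{$,a,b}
  S→b C: FOLLOW(C) ⊇ FOLLOW(S) ⊇ {$,a,b}; new: +{$,a,b}
  FOLLOW(S)={$,a,b}  FOLLOW(A)={$,a,b}  FOLLOW(B)={$,a,b}  FOLLOW(C)={$,a,b}
iter 2: (no change)
  FOLLOW(S)={$,a,b}  FOLLOW(A)={$,a,b}  FOLLOW(B)={$,a,b}  FOLLOW(C)={$,a,b}

FOLLOW(S) = ["$", "a", "b"]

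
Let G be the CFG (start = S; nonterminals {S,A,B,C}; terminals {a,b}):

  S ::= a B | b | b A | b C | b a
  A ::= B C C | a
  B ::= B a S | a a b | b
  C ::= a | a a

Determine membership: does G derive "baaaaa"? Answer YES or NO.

CNF form of G:
  S -> T0 B | T1 A | T1 C | T1 T0 | b
  A -> B X2 | a
  B -> B X3 | T0 X4 | b
  C -> T0 T0 | a
  T0 -> a
  T1 -> b
  X2 -> C C
  X3 -> T0 S
  X4 -> T0 T1

CYK fill:
  T[0,0] 'b' = {B,S,T1}  orig:{B,S}
  T[1,1] 'a' = {A,C,T0}  orig:{A,C}
  T[2,2] 'a' = {A,C,T0}  orig:{A,C}
  T[3,3] 'a' = {A,C,T0}  orig:{A,C}
  T[4,4] 'a' = {A,C,T0}  orig:{A,C}
  T[5,5] 'a' = {A,C,T0}  orig:{A,C}
  T[0,1] 'ba' = {S}
  T[1,2] 'aa' = {C,X2}  orig:{C}
  T[2,3] 'aa' = {C,X2}  orig:{C}
  T[3,4] 'aa' = {C,X2}  orig:{C}
  T[4,5] 'aa' = {C,X2}  orig:{C}
  T[0,2] 'baa' = {A,S}
  T[1,3] 'aaa' = {X2}  orig:{}
  T[2,4] 'aaa' = {X2}  orig:{}
  T[3,5] 'aaa' = {X2}  orig:{}
  T[0,3] 'baaa' = {A}
  T[1,4] 'aaaa' = {X2}  orig:{}
  T[2,5] 'aaaa' = {X2}  orig:{}
  T[0,4] 'baaaa' = {A}
  T[1,5] 'aaaaa' = ∅
  T[0,5] 'baaaaa' = ∅

S ∉ T[0,5] ⇒ NO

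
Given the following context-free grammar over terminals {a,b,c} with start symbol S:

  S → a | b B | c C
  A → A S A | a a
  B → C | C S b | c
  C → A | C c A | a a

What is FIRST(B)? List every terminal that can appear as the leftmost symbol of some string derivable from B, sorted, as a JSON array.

FIRST iteration:
iter 1:
  A via A→a a: +{a}
  B via B→c: +{c}
  C via C→A: +{a}
  S via S→a: +{a}
  S via S→b B: +{b}
  S via S→c C: +{c}
  FIRST[S]={a,b,c}  FIRST[A]={a}  FIRST[B]={c}  FIRST[C]={a}
iter 2:
  B via B→C: +{a}
  FIRST[S]={a,b,c}  FIRST[A]={a}  FIRST[B]={a,c}  FIRST[C]={a}
iter 3: — fixpoint
  FIRST[S]={a,b,c}  FIRST[A]={a}  FIRST[B]={a,c}  FIRST[C]={a}

FIRST(B) = ["a", "c"]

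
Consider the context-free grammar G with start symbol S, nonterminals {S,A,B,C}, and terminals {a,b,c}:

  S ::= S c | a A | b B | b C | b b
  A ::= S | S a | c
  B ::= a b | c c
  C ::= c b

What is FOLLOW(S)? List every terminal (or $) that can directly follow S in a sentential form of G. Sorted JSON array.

FIRST sets, iterate to fixpoint:
round 1:
  A via A→c: +{c}
  B via B→a b: +{a}
  B via B→c c: +{c}
  C via C→c b: +{c}
  S via S→a A: +{a}
  S via S→b B: +{b}
  FIRST[S]={a,b}  FIRST[A]={c}  FIRST[B]={a,c}  FIRST[C]={c}
round 2:
  A via A→S: +{a,b}
  FIRST[S]={a,b}  FIRST[A]={a,b,c}  FIRST[B]={a,c}  FIRST[C]={c}
round 3: done
  FIRST[S]={a,b}  FIRST[A]={a,b,c}  FIRST[B]={a,c}  FIRST[C]={c}

FOLLOW iteration:
seed FOLLOW(S) with $
round 1:
  A→S a: FOLLOW(S) ⊇ FIRST(a) = {a}; new: +{a}
  S→S c: FOLLOW(S) ⊇ FIRST(c) = {c}; new: +{c}
  S→a A: FOLLOW(A) ⊇ FOLLOW(S) ⊇ {$,a,c}; new: +{$,a,c}
  S→b B: FOLLOW(B) ⊇ FOLLOW(S) ⊇ {$,a,c}; new: +{$,a,c}
  S→b C: FOLLOW(C) ⊇ FOLLOW(S) ⊇ {$,a,c}; new: +{$,a,c}
  S: {$,a,c}  A: {$,a,c}  B: {$,a,c}  C: {$,a,c}
round 2: — fixpoint
  S: {$,a,c}  A: {$,a,c}  B: {$,a,c}  C: {$,a,c}

FOLLOW(S) = ["$", "a", "c"]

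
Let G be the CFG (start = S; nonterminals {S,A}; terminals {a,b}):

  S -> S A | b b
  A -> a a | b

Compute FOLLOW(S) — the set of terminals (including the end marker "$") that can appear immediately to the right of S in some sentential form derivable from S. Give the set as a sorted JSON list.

Compute FIRST by fixpoint:
iter 1:
  A via A→a a: +{a}
  A via A→b: +{b}
  S via S→b b: +{b}
  S: {b}  A: {a,b}
iter 2: — fixpoint
  S: {b}  A: {a,b}

FOLLOW sets:
initialize: $ ∈ FOLLOW(S)
round 1:
  S→S A: FOLLOW(S) ⊇ FIRST(A) = {a,b}; new: +{a,b}
  S→S A: FOLLOW(A) ⊇ FOLLOW(S) ⊇ {$,a,b}; new: +{$,a,b}
  FOLLOW(S)={$,a,b}  FOLLOW(A)={$,a,b}
round 2: (stable)
  FOLLOW(S)={$,a,b}  FOLLOW(A)={$,a,b}

FOLLOW(S) = ["$", "a", "b"]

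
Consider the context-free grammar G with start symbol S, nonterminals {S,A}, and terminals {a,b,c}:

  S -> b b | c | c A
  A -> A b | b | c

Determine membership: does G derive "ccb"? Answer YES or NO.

CNF form of G:
  S -> T0 T0 | T1 A | c
  A -> A T0 | b | c
  T0 -> b
  T1 -> c

CYK table (by increasing span):
  cell(0,0) c: {A,S,T1}  orig:{A,S}
  cell(1,1) c: {A,S,T1}  orig:{A,S}
  cell(2,2) b: {A,T0}  orig:{A}
  cell(0,1) cc: {S}
  cell(1,2) cb: {A,S}
  cell(0,2) ccb: {S}

S ∈ T[0,2] ⇒ YES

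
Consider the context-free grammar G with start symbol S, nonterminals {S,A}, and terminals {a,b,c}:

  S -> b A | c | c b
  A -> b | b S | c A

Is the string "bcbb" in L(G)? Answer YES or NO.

Convert to CNF:
  S -> T0 A | T1 T0 | c
  A -> T0 S | T1 A | b
  T0 -> b
  T1 -> c

Fill CYK table bottom-up:
  T[0,0] 'b' = {A,T0}  orig:{A}
  T[1,1] 'c' = {S,T1}  orig:{S}
  T[2,2] 'b' = {A,T0}  orig:{A}
  T[3,3] 'b' = {A,T0}  orig:{A}
  T[0,1] 'bc' = {A}
  T[1,2] 'cb' = {A,S}
  T[2,3] 'bb' = {S}
  T[0,2] 'bcb' = {A,S}
  T[1,3] 'cbb' = ∅
  T[0,3] 'bcbb' = ∅

S ∉ T[0,3] ⇒ NO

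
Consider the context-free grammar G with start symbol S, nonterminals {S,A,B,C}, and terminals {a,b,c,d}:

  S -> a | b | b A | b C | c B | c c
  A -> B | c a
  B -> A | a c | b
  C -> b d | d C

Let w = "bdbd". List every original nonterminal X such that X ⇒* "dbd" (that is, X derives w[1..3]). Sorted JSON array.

CNF form of G:
  S -> T1 B | T1 T1 | T2 A | T2 C | a | b
  A -> T0 T1 | T1 T0 | b
  B -> T0 T1 | T1 T0 | b
  C -> T2 T3 | T3 C
  T0 -> a
  T1 -> c
  T2 -> b
  T3 -> d

CYK fill, restricted to cells inside w[1..3]:
  [1..1]={T3}  "d"  orig:{}
  [2..2]={A,B,S,T2}  "b"  orig:{A,B,S}
  [3..3]={T3}  "d"  orig:{}
  [1..2]=∅  "db"
  [2..3]={C}  "bd"
  [1..3]={C}  "dbd"

Original NTs in T[1,3] deriving "dbd": ["C"]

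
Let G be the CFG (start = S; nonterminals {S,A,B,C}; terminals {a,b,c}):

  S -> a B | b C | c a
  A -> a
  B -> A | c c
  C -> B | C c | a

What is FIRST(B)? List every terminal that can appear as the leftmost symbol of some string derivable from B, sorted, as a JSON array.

FIRST sets, iterate to fixpoint:
pass 1:
  A via A→a: +{a}
  B via B→A: +{a}
  B via B→c c: +{c}
  C via C→B: +{a,c}
  S via S→a B: +{a}
  S via S→b C: +{b}
  S via S→c a: +{c}
  FIRST[S]={a,b,c}  FIRST[A]={a}  FIRST[B]={a,c}  FIRST[C]={a,c}
pass 2: (stable)
  FIRST[S]={a,b,c}  FIRST[A]={a}  FIRST[B]={a,c}  FIRST[C]={a,c}

FIRST(B) = ["a", "c"]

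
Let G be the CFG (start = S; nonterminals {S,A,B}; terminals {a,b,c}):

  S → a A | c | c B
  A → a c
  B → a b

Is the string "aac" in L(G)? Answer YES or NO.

CNF form of G:
  S -> T0 A | T1 B | c
  A -> T0 T1
  B -> T0 T2
  T0 -> a
  T1 -> c
  T2 -> b

CYK fill:
  T[0,0] 'a' = {T0}  orig:{}
  T[1,1] 'a' = {T0}  orig:{}
  T[2,2] 'c' = {S,T1}  orig:{S}
  T[0,1] 'aa' = ∅
  T[1,2] 'ac' = {A}
  T[0,2] 'aac' = {S}

S ∈ T[0,2] ⇒ YES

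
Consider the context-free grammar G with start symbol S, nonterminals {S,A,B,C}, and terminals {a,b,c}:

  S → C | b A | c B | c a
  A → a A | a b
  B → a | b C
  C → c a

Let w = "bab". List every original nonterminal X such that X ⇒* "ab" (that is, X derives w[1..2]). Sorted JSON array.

CNF form of G:
  S -> T1 A | T2 B | T2 T0
  A -> T0 A | T0 T1
  B -> T1 C | a
  C -> T2 T0
  T0 -> a
  T1 -> b
  T2 -> c

CYK table (by increasing span), restricted to cells inside w[1..2]:
  [1..1]={B,T0}  "a"  orig:{B}
  [2..2]={T1}  "b"  orig:{}
  [1..2]={A}  "ab"

Original NTs in T[1,2] deriving "ab": ["A"]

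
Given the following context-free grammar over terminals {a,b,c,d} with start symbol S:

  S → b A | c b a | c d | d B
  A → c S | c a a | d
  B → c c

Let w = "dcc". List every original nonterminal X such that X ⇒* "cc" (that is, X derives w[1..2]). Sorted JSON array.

CNF form of G:
  S -> T0 T3 | T0 X5 | T2 A | T3 B
  A -> T0 S | T0 X4 | d
  B -> T0 T0
  T0 -> c
  T1 -> a
  T2 -> b
  T3 -> d
  X4 -> T1 T1
  X5 -> T2 T1

CYK fill (cells [i..j] with 1 ≤ i ≤ j ≤ 2 only):
  cell(1,1) c: {T0}  orig:{}
  cell(2,2) c: {T0}  orig:{}
  cell(1,2) cc: {B}

Original NTs in T[1,2] deriving "cc": ["B"]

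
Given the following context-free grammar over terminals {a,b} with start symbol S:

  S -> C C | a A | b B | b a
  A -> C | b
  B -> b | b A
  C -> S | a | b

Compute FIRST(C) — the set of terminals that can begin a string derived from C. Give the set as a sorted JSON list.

Compute FIRST by fixpoint:
pass 1:
  A via A→b: +{b}
  B via B→b: +{b}
  C via C→a: +{a}
  C via C→b: +{b}
  S via S→C C: +{a,b}
  S: {a,b}  A: {b}  B: {b}  C: {a,b}
pass 2:
  A via A→C: +{a}
  S: {a,b}  A: {a,b}  B: {b}  C: {a,b}
pass 3: done
  S: {a,b}  A: {a,b}  B: {b}  C: {a,b}

FIRST(C) = ["a", "b"]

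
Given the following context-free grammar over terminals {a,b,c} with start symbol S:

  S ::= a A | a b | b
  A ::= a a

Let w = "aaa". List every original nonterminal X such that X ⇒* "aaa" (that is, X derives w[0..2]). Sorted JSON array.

CNF form of G:
  S -> T0 A | T0 T1 | b
  A -> T0 T0
  T0 -> a
  T1 -> b

CYK fill (cells [i..j] with 0 ≤ i ≤ j ≤ 2 only):
  T[0,0] 'a' = {T0}  orig:{}
  T[1,1] 'a' = {T0}  orig:{}
  T[2,2] 'a' = {T0}  orig:{}
  T[0,1] 'aa' = {A}
  T[1,2] 'aa' = {A}
  T[0,2] 'aaa' = {S}

Original NTs in T[0,2] deriving "aaa": ["S"]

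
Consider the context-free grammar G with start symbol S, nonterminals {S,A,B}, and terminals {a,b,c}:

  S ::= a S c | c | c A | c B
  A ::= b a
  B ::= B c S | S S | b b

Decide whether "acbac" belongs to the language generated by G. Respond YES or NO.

CNF form of G:
  S -> T1 X4 | T2 A | T2 B | c
  A -> T0 T1
  B -> B X3 | S S | T0 T0
  T0 -> b
  T1 -> a
  T2 -> c
  X3 -> T2 S
  X4 -> S T2

CYK table (by increasing span):
  cell(0,0) a: {T1}  orig:{}
  cell(1,1) c: {S,T2}  orig:{S}
  cell(2,2) b: {T0}  orig:{}
  cell(3,3) a: {T1}  orig:{}
  cell(4,4) c: {S,T2}  orig:{S}
  cell(0,1) ac: ∅
  cell(1,2) cb: ∅
  cell(2,3) ba: {A}
  cell(3,4) ac: ∅
  cell(0,2) acb: ∅
  cell(1,3) cba: {S}
  cell(2,4) bac: ∅
  cell(0,3) acba: ∅
  cell(1,4) cbac: {B,X4}  orig:{B}
  cell(0,4) acbac: {S}

S ∈ T[0,4] ⇒ YES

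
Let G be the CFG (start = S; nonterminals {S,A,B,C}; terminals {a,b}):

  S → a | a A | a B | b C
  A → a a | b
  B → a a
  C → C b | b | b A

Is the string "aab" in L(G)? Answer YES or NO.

Convert to CNF:
  S -> T0 A | T0 B | T1 C | a
  A -> T0 T0 | b
  B -> T0 T0
  C -> C T1 | T1 A | b
  T0 -> a
  T1 -> b

CYK table (by increasing span):
  [0..0]={S,T0}  "a"  orig:{S}
  [1..1]={S,T0}  "a"  orig:{S}
  [2..2]={A,C,T1}  "b"  orig:{A,C}
  [0..1]={A,B}  "aa"
  [1..2]={S}  "ab"
  [0..2]=∅  "aab"

S ∉ T[0,2] ⇒ NO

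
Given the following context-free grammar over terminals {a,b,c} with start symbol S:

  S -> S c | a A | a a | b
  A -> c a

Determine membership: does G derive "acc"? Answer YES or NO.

CNF form of G:
  S -> S T0 | T1 A | T1 T1 | b
  A -> T0 T1
  T0 -> c
  T1 -> a

CYK table (by increasing span):
  T[0,0] 'a' = {T1}  orig:{}
  T[1,1] 'c' = {T0}  orig:{}
  T[2,2] 'c' = {T0}  orig:{}
  T[0,1] 'ac' = ∅
  T[1,2] 'cc' = ∅
  T[0,2] 'acc' = ∅

S ∉ T[0,2] ⇒ NO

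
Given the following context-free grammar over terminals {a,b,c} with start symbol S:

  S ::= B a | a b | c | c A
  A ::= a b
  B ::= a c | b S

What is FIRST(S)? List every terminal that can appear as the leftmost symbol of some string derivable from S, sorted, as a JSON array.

FIRST sets, iterate to fixpoint:
round 1:
  A via A→a b: +{a}
  B via B→a c: +{a}
  B via B→b S: +{b}
  S via S→B a: +{a,b}
  S via S→c: +{c}
  FIRST(S)={a,b,c}  FIRST(A)={a}  FIRST(B)={a,b}
round 2: (stable)
  FIRST(S)={a,b,c}  FIRST(A)={a}  FIRST(B)={a,b}

FIRST(S) = ["a", "b", "c"]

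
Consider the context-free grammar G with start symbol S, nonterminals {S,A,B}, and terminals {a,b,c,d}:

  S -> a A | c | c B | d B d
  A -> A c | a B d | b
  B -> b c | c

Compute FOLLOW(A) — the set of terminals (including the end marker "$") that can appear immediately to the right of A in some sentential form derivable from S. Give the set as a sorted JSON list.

FIRST sets, iterate to fixpoint:
pass 1:
  A via A→a B d: +{a}
  A via A→b: +{b}
  B via B→b c: +{b}
  B via B→c: +{c}
  S via S→a A: +{a}
  S via S→c: +{c}
  S via S→d B d: +{d}
  S: {a,c,d}  A: {a,b}  B: {b,c}
pass 2: (stable)
  S: {a,c,d}  A: {a,b}  B: {b,c}

FOLLOW iteration:
seed FOLLOW(S) with $
pass 1:
  A→A c: FOLLOW(A) ⊇ FIRST(c) = {c}; new: +{c}
  A→a B d: FOLLOW(B) ⊇ FIRST(d) = {d}; new: +{d}
  S→a A: FOLLOW(A) ⊇ FOLLOW(S) ⊇ {$}; new: +{$}
  S→c B: FOLLOW(B) ⊇ FOLLOW(S) ⊇ {$}; new: +{$}
  FOLLOW(S)={$}  FOLLOW(A)={$,c}  FOLLOW(B)={$,d}
pass 2: — fixpoint
  FOLLOW(S)={$}  FOLLOW(A)={$,c}  FOLLOW(B)={$,d}

FOLLOW(A) = ["$", "c"]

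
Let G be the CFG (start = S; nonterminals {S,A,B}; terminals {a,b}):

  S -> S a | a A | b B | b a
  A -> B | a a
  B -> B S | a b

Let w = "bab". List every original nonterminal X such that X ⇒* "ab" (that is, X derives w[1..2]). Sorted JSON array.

CNF form of G:
  S -> S T0 | T0 A | T1 B | T1 T0
  A -> B S | T0 T0 | T0 T1
  B -> B S | T0 T1
  T0 -> a
  T1 -> b

CYK table (by increasing span), restricted to cells inside w[1..2]:
  T[1,1] 'a' = {T0}  orig:{}
  T[2,2] 'b' = {T1}  orig:{}
  T[1,2] 'ab' = {A,B}

Original NTs in T[1,2] deriving "ab": ["A", "B"]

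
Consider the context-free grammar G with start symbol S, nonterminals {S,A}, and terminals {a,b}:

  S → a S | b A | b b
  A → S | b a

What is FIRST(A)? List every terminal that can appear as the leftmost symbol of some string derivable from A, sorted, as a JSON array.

FIRST iteration:
pass 1:
  A via A→b a: +{b}
  S via S→a S: +{a}
  S via S→b A: +{b}
  FIRST[S]={a,b}  FIRST[A]={b}
pass 2:
  A via A→S: +{a}
  FIRST[S]={a,b}  FIRST[A]={a,b}
pass 3: (no change)
  FIRST[S]={a,b}  FIRST[A]={a,b}

FIRST(A) = ["a", "b"]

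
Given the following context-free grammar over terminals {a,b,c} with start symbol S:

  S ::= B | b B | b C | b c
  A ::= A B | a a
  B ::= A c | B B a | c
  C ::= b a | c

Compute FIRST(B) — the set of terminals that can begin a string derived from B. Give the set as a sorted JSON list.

FIRST sets, iterate to fixpoint:
pass 1:
  A via A→a a: +{a}
  B via B→A c: +{a}
  B via B→c: +{c}
  C via C→b a: +{b}
  C via C→c: +{c}
  S via S→B: +{a,c}
  S via S→b B: +{b}
  S: {a,b,c}  A: {a}  B: {a,c}  C: {b,c}
pass 2: done
  S: {a,b,c}  A: {a}  B: {a,c}  C: {b,c}

FIRST(B) = ["a", "c"]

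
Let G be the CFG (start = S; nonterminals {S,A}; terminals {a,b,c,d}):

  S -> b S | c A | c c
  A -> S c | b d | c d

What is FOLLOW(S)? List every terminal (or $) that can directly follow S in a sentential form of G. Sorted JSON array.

FIRST iteration:
[1]
  A via A→b d: +{b}
  A via A→c d: +{c}
  S via S→b S: +{b}
  S via S→c A: +{c}
  FIRST(S)={b,c}  FIRST(A)={b,c}
[2] (no change)
  FIRST(S)={b,c}  FIRST(A)={b,c}

FOLLOW iteration:
seed FOLLOW(S) with $
[1]
  A→S c: FOLLOW(S) ⊇ FIRST(c) = {c}; new: +{c}
  S→c A: FOLLOW(A) ⊇ FOLLOW(S) ⊇ {$,c}; new: +{$,c}
  FOLLOW[S]={$,c}  FOLLOW[A]={$,c}
[2] (stable)
  FOLLOW[S]={$,c}  FOLLOW[A]={$,c}

FOLLOW(S) = ["$", "c"]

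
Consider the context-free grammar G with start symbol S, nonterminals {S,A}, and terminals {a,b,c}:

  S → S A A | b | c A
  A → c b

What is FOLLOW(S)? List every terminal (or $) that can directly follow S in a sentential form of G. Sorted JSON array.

FIRST iteration:
round 1:
  A via A→c b: +{c}
  S via S→b: +{b}
  S via S→c A: +{c}
  FIRST(S)={b,c}  FIRST(A)={c}
round 2: (stable)
  FIRST(S)={b,c}  FIRST(A)={c}

FOLLOW sets:
initialize: $ ∈ FOLLOW(S)
round 1:
  S→S A A: FOLLOW(S) ⊇ FIRST(A) = {c}; new: +{c}
  S→S A A: FOLLOW(A) ⊇ FIRST(A) = {c}; new: +{c}
  S→S A A: FOLLOW(A) ⊇ FOLLOW(S) ⊇ {$,c}; new: +{$}
  FOLLOW(S)={$,c}  FOLLOW(A)={$,c}
round 2: done
  FOLLOW(S)={$,c}  FOLLOW(A)={$,c}

FOLLOW(S) = ["$", "c"]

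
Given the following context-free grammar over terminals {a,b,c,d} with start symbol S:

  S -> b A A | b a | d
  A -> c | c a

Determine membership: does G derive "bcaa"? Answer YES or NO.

Convert to CNF:
  S -> T2 T1 | T2 X3 | d
  A -> T0 T1 | c
  T0 -> c
  T1 -> a
  T2 -> b
  X3 -> A A

CYK table (by increasing span):
  [0..0]={T2}  "b"  orig:{}
  [1..1]={A,T0}  "c"  orig:{A}
  [2..2]={T1}  "a"  orig:{}
  [3..3]={T1}  "a"  orig:{}
  [0..1]=∅  "bc"
  [1..2]={A}  "ca"
  [2..3]=∅  "aa"
  [0..2]=∅  "bca"
  [1..3]=∅  "caa"
  [0..3]=∅  "bcaa"

S ∉ T[0,3] ⇒ NO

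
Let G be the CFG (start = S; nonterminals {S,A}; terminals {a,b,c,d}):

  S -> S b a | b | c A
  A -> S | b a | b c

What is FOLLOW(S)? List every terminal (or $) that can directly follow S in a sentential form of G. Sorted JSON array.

Compute FIRST by fixpoint:
iter 1:
  A via A→b a: +{b}
  S via S→b: +{b}
  S via S→c A: +{c}
  S: {b,c}  A: {b}
iter 2:
  A via A→S: +{c}
  S: {b,c}  A: {b,c}
iter 3: (stable)
  S: {b,c}  A: {b,c}

FOLLOW iteration:
FOLLOW(S) := {$}
[1]
  S→S b a: FOLLOW(S) ⊇ FIRST(b) = {b}; new: +{b}
  S→c A: FOLLOW(A) ⊇ FOLLOW(S) ⊇ {$,b}; new: +{$,b}
  S: {$,b}  A: {$,b}
[2] — fixpoint
  S: {$,b}  A: {$,b}

FOLLOW(S) = ["$", "b"]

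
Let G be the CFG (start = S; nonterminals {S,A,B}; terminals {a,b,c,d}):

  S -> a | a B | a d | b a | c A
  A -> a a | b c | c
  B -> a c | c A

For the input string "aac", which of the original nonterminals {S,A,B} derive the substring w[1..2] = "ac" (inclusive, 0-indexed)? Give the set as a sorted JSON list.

Convert to CNF:
  S -> T0 B | T0 T3 | T1 T0 | T2 A | a
  A -> T0 T0 | T1 T2 | c
  B -> T0 T2 | T2 A
  T0 -> a
  T1 -> b
  T2 -> c
  T3 -> d

CYK table (by increasing span), restricted to cells inside w[1..2]:
  [1..1]={S,T0}  "a"  orig:{S}
  [2..2]={A,T2}  "c"  orig:{A}
  [1..2]={B}  "ac"

Original NTs in T[1,2] deriving "ac": ["B"]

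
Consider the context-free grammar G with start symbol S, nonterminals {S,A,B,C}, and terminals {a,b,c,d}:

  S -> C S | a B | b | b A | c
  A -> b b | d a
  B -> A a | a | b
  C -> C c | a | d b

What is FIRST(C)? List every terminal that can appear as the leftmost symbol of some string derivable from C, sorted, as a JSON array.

Compute FIRST by fixpoint:
[1]
  A via A→b b: +{b}
  A via A→d a: +{d}
  B via B→A a: +{b,d}
  B via B→a: +{a}
  C via C→a: +{a}
  C via C→d b: +{d}
  S via S→C S: +{a,d}
  S via S→b: +{b}
  S via S→c: +{c}
  S: {a,b,c,d}  A: {b,d}  B: {a,b,d}  C: {a,d}
[2] done
  S: {a,b,c,d}  A: {b,d}  B: {a,b,d}  C: {a,d}

FIRST(C) = ["a", "d"]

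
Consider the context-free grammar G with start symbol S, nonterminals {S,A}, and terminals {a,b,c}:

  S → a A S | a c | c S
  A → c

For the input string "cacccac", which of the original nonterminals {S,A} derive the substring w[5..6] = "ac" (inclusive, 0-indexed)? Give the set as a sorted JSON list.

Convert to CNF:
  S -> T0 T1 | T0 X2 | T1 S
  A -> c
  T0 -> a
  T1 -> c
  X2 -> A S

Fill CYK table bottom-up — only the sub-triangle for w[5..6]:
  [5..5]={T0}  "a"  orig:{}
  [6..6]={A,T1}  "c"  orig:{A}
  [5..6]={S}  "ac"

Original NTs in T[5,6] deriving "ac": ["S"]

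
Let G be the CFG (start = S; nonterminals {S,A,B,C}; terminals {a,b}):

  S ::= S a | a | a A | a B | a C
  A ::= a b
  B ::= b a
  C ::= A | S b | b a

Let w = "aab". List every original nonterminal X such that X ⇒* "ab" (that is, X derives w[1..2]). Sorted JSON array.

Convert to CNF:
  S -> S T0 | T0 A | T0 B | T0 C | a
  A -> T0 T1
  B -> T1 T0
  C -> S T1 | T0 T1 | T1 T0
  T0 -> a
  T1 -> b

CYK table (by increasing span), restricted to cells inside w[1..2]:
  cell(1,1) a: {S,T0}  orig:{S}
  cell(2,2) b: {T1}  orig:{}
  cell(1,2) ab: {A,C}

Original NTs in T[1,2] deriving "ab": ["A", "C"]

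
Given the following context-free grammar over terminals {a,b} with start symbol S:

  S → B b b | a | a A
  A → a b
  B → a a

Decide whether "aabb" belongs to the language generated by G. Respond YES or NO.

Convert to CNF:
  S -> B X2 | T0 A | a
  A -> T0 T1
  B -> T0 T0
  T0 -> a
  T1 -> b
  X2 -> T1 T1

CYK fill:
  cell(0,0) a: {S,T0}  orig:{S}
  cell(1,1) a: {S,T0}  orig:{S}
  cell(2,2) b: {T1}  orig:{}
  cell(3,3) b: {T1}  orig:{}
  cell(0,1) aa: {B}
  cell(1,2) ab: {A}
  cell(2,3) bb: {X2}  orig:{}
  cell(0,2) aab: {S}
  cell(1,3) abb: ∅
  cell(0,3) aabb: {S}

S ∈ T[0,3] ⇒ YES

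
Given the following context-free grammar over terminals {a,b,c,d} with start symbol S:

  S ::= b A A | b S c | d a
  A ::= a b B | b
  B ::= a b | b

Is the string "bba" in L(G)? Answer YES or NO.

CNF form of G:
  S -> T1 X5 | T1 X6 | T3 T0
  A -> T0 X4 | b
  B -> T0 T1 | b
  T0 -> a
  T1 -> b
  T2 -> c
  T3 -> d
  X4 -> T1 B
  X5 -> A A
  X6 -> S T2

Fill CYK table bottom-up:
  T[0,0] 'b' = {A,B,T1}  orig:{A,B}
  T[1,1] 'b' = {A,B,T1}  orig:{A,B}
  T[2,2] 'a' = {T0}  orig:{}
  T[0,1] 'bb' = {X4,X5}  orig:{}
  T[1,2] 'ba' = ∅
  T[0,2] 'bba' = ∅

S ∉ T[0,2] ⇒ NO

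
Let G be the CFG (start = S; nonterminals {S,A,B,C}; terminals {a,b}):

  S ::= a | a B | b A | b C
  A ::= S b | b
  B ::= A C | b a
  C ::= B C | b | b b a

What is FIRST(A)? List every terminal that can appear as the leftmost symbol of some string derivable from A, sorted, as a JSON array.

FIRST sets, iterate to fixpoint:
iter 1:
  A via A→b: +{b}
  B via B→A C: +{b}
  C via C→B C: +{b}
  S via S→a: +{a}
  S via S→b A: +{b}
  FIRST(S)={a,b}  FIRST(A)={b}  FIRST(B)={b}  FIRST(C)={b}
iter 2:
  A via A→S b: +{a}
  B via B→A C: +{a}
  C via C→B C: +{a}
  FIRST(S)={a,b}  FIRST(A)={a,b}  FIRST(B)={a,b}  FIRST(C)={a,b}
iter 3: (stable)
  FIRST(S)={a,b}  FIRST(A)={a,b}  FIRST(B)={a,b}  FIRST(C)={a,b}

FIRST(A) = ["a", "b"]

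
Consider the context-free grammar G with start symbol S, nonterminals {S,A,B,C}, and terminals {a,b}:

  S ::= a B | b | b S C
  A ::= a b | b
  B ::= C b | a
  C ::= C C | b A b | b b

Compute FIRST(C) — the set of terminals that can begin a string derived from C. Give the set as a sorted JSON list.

FIRST iteration:
pass 1:
  A via A→a b: +{a}
  A via A→b: +{b}
  B via B→a: +{a}
  C via C→b A b: +{b}
  S via S→a B: +{a}
  S via S→b: +{b}
  S: {a,b}  A: {a,b}  B: {a}  C: {b}
pass 2:
  B via B→C b: +{b}
  S: {a,b}  A: {a,b}  B: {a,b}  C: {b}
pass 3: (stable)
  S: {a,b}  A: {a,b}  B: {a,b}  C: {b}

FIRST(C) = ["b"]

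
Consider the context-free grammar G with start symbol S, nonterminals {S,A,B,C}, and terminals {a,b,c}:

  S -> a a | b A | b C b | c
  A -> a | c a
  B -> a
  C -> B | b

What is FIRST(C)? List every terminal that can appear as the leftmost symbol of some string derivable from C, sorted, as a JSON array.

FIRST sets, iterate to fixpoint:
pass 1:
  A via A→a: +{a}
  A via A→c a: +{c}
  B via B→a: +{a}
  C via C→B: +{a}
  C via C→b: +{b}
  S via S→a a: +{a}
  S via S→b A: +{b}
  S via S→c: +{c}
  FIRST(S)={a,b,c}  FIRST(A)={a,c}  FIRST(B)={a}  FIRST(C)={a,b}
pass 2: (no change)
  FIRST(S)={a,b,c}  FIRST(A)={a,c}  FIRST(B)={a}  FIRST(C)={a,b}

FIRST(C) = ["a", "b"]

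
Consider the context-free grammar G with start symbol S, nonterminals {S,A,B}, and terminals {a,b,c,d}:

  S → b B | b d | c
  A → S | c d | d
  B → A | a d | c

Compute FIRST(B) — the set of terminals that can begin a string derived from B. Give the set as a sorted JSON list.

FIRST iteration:
round 1:
  A via A→c d: +{c}
  A via A→d: +{d}
  B via B→A: +{c,d}
  B via B→a d: +{a}
  S via S→b B: +{b}
  S via S→c: +{c}
  S: {b,c}  A: {c,d}  B: {a,c,d}
round 2:
  A via A→S: +{b}
  B via B→A: +{b}
  S: {b,c}  A: {b,c,d}  B: {a,b,c,d}
round 3: done
  S: {b,c}  A: {b,c,d}  B: {a,b,c,d}

FIRST(B) = ["a", "b", "c", "d"]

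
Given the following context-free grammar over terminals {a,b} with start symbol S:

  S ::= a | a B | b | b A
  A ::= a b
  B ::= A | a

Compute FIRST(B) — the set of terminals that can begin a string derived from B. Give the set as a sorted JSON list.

FIRST iteration:
iter 1:
  A via A→a b: +{a}
  B via B→A: +{a}
  S via S→a: +{a}
  S via S→b: +{b}
  FIRST[S]={a,b}  FIRST[A]={a}  FIRST[B]={a}
iter 2: (stable)
  FIRST[S]={a,b}  FIRST[A]={a}  FIRST[B]={a}

FIRST(B) = ["a"]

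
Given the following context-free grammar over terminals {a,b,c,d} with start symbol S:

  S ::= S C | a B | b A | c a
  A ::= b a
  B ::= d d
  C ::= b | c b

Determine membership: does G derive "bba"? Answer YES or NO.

Convert to CNF:
  S -> S C | T0 A | T1 B | T3 T1
  A -> T0 T1
  B -> T2 T2
  C -> T3 T0 | b
  T0 -> b
  T1 -> a
  T2 -> d
  T3 -> c

Fill CYK table bottom-up:
  T[0,0] 'b' = {C,T0}  orig:{C}
  T[1,1] 'b' = {C,T0}  orig:{C}
  T[2,2] 'a' = {T1}  orig:{}
  T[0,1] 'bb' = ∅
  T[1,2] 'ba' = {A}
  T[0,2] 'bba' = {S}

S ∈ T[0,2] ⇒ YES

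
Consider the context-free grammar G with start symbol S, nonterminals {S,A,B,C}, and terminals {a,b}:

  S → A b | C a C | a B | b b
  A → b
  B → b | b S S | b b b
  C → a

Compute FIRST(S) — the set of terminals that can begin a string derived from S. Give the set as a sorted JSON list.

FIRST sets, iterate to fixpoint:
[1]
  A via A→b: +{b}
  B via B→b: +{b}
  C via C→a: +{a}
  S via S→A b: +{b}
  S via S→C a C: +{a}
  FIRST[S]={a,b}  FIRST[A]={b}  FIRST[B]={b}  FIRST[C]={a}
[2] done
  FIRST[S]={a,b}  FIRST[A]={b}  FIRST[B]={b}  FIRST[C]={a}

FIRST(S) = ["a", "b"]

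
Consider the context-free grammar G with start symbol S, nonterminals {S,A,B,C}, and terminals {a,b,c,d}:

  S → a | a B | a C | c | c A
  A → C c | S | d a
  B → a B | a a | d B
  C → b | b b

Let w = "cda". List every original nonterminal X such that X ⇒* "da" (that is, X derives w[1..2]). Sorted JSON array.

Convert to CNF:
  S -> T0 A | T1 B | T1 C | a | c
  A -> C T0 | T0 A | T1 B | T1 C | T2 T1 | a | c
  B -> T1 B | T1 T1 | T2 B
  C -> T3 T3 | b
  T0 -> c
  T1 -> a
  T2 -> d
  T3 -> b

CYK table (by increasing span) — only the sub-triangle for w[1..2]:
  [1..1]={T2}  "d"  orig:{}
  [2..2]={A,S,T1}  "a"  orig:{A,S}
  [1..2]={A}  "da"

Original NTs in T[1,2] deriving "da": ["A"]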